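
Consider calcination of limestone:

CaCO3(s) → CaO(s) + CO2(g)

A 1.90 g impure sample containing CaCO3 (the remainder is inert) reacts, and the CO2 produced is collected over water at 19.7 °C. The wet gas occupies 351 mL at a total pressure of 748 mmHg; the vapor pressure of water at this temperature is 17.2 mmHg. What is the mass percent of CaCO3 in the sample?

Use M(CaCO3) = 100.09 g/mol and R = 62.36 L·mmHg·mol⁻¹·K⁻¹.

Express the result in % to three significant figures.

74.0 %

P(CO2) = 748 − 17.2 = 730.8 mmHg
n(CO2) = PV/RT = (730.8 × 0.3510) / (62.36 × 292.85) = 0.01405 mol
n(CaCO3) = (1/1) × 0.01405 = 0.01405 mol
m(CaCO3) = 0.01405 × 100.09 = 1.406 g
%CaCO3 = 1.406 / 1.90 × 100 = 74.00%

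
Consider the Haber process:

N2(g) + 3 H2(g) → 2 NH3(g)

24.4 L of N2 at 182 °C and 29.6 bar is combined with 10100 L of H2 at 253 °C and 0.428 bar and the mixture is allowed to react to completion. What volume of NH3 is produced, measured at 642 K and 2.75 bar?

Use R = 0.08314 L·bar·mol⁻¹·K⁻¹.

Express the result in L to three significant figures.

n(N2) = PV/RT = (29.6 × 24.4) / (0.08314 × 455.15) = 19.09 mol
n(H2) = PV/RT = (0.428 × 10100) / (0.08314 × 526.15) = 98.82 mol
For 19.09 mol N2, stoichiometry requires (3/1) × 19.09 = 57.27 mol H2; 98.82 mol is available, so N2 is limiting.
n(NH3) = (2/1) × 19.09 = 38.18 mol
V(NH3) = nRT/P = 38.18 × 0.08314 × 642 / 2.75 = 741.1 L

741 L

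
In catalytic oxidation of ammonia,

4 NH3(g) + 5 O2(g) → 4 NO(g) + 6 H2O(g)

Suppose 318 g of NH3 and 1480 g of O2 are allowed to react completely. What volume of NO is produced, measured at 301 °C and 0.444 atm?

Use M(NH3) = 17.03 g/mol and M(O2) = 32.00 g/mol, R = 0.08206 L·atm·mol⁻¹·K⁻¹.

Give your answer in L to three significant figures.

1980 L

n(NH3) = 318 / 17.03 = 18.67 mol
n(O2) = 1480 / 32.00 = 46.25 mol
For 18.67 mol NH3, stoichiometry requires (5/4) × 18.67 = 23.34 mol O2; 46.25 mol is available, so NH3 is limiting.
n(NO) = (4/4) × 18.67 = 18.67 mol
V(NO) = nRT/P = 18.67 × 0.08206 × 574.15 / 0.444 = 1981 L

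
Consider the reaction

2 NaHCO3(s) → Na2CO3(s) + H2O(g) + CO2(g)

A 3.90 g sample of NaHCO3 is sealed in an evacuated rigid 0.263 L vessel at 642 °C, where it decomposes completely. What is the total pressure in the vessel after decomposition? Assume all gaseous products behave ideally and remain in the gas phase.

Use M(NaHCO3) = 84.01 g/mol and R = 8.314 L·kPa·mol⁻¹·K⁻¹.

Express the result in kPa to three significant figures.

1340 kPa

n(NaHCO3) = 3.90 / 84.01 = 0.04642 mol
n(gas produced) = (2/2) × 0.04642 = 0.04642 mol
P = nRT/V = 0.04642 × 8.314 × 915.15 / 0.263 = 1343 kPa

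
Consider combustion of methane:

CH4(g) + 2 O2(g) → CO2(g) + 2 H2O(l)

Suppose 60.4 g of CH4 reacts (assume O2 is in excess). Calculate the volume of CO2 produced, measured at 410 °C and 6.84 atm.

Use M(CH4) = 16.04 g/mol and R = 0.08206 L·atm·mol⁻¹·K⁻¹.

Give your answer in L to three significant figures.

n(CH4) = 60.40 / 16.04 = 3.766 mol
n(CO2) = (1/1) × 3.766 = 3.766 mol
V = nRT/P = 3.766 × 0.08206 × 683.15 / 6.84 = 30.87 L

30.9 L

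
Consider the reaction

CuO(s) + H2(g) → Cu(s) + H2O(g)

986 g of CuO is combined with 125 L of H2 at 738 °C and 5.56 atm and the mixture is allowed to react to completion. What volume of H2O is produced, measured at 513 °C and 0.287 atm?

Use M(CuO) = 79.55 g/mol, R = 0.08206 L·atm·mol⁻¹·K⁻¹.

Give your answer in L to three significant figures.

n(CuO) = 986 / 79.55 = 12.39 mol
n(H2) = PV/RT = (5.56 × 125) / (0.08206 × 1011.15) = 8.376 mol
For 12.39 mol CuO, stoichiometry requires (1/1) × 12.39 = 12.39 mol H2; 8.376 mol is available, so H2 is limiting.
n(H2O) = (1/1) × 8.376 = 8.376 mol
V(H2O) = nRT/P = 8.376 × 0.08206 × 786.15 / 0.287 = 1883 L

1880 L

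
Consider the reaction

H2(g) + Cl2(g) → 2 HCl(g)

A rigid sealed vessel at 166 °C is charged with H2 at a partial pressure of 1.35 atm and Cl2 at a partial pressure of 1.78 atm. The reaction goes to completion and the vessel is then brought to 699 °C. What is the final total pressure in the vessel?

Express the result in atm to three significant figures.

At constant V, partial pressures at 166 °C are proportional to moles, so apply stoichiometry directly to pressures.
P(Cl2) required for 1.35 atm of H2 = (1/1) × 1.35 = 1.350 atm; available 1.78 atm, so H2 is limiting.
P(Cl2) remaining = 1.78 − (1/1) × 1.35 = 0.4300 atm
P(gaseous products) = (2)/1 × 1.35 = 2.700 atm
P_total at 166 °C = 0.4300 + 2.700 = 3.130 atm
Scaling to 699 °C: P = 3.130 × 972.15/439.15 = 6.929 atm

6.93 atm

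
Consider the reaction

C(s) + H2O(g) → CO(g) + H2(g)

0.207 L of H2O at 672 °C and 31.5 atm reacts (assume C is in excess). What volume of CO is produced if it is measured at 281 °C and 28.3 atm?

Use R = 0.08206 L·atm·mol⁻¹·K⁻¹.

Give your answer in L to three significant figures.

n(H2O) = PV/RT = (31.5 × 0.207) / (0.08206 × 945.15) = 0.08407 mol
n(CO) = (1/1) × 0.08407 = 0.08407 mol
V = nRT/P = 0.08407 × 0.08206 × 554.15 / 28.3 = 0.1351 L

0.135 L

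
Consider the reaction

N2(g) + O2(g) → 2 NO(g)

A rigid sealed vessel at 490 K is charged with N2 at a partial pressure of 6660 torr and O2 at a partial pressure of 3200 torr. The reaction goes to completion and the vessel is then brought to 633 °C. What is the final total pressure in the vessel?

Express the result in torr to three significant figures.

18200 torr

With V and T fixed, P_i ∝ n_i, so the mole ratios apply directly to partial pressures at 490 K.
P(O2) required for 6660 torr of N2 = (1/1) × 6660 = 6660 torr; available 3200 torr, so O2 is limiting.
P(N2) remaining = 6660 − (1/1) × 3200 = 3460 torr
P(gaseous products) = (2)/1 × 3200 = 6400 torr
P_total at 490 K = 3460 + 6400 = 9860 torr
Scaling to 633 °C: P = 9860 × 906.15/490 = 18230 torr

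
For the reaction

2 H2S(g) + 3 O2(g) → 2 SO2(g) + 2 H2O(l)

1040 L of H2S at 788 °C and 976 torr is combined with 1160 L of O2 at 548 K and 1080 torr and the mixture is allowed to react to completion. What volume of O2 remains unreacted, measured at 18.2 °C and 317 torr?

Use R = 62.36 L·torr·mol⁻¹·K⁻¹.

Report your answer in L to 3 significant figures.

782 L

n(H2S) = PV/RT = (976 × 1040) / (62.36 × 1061.15) = 15.34 mol
n(O2) = PV/RT = (1080 × 1160) / (62.36 × 548) = 36.66 mol
For 15.34 mol H2S, stoichiometry requires (3/2) × 15.34 = 23.01 mol O2; 36.66 mol is available, so H2S is limiting.
n(O2) consumed = (3/2) × 15.34 = 23.01 mol; remaining = 36.66 − 23.01 = 13.65 mol
V(O2) = nRT/P = 13.65 × 62.36 × 291.35 / 317 = 782.3 L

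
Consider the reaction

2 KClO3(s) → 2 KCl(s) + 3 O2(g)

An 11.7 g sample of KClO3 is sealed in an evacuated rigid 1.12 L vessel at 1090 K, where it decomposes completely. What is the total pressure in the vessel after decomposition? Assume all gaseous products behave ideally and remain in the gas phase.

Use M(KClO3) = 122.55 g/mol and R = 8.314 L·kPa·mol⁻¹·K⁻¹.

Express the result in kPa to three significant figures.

n(KClO3) = 11.7 / 122.55 = 0.09547 mol
n(gas produced) = (3/2) × 0.09547 = 0.1432 mol
P = nRT/V = 0.1432 × 8.314 × 1090 / 1.12 = 1159 kPa

1160 kPa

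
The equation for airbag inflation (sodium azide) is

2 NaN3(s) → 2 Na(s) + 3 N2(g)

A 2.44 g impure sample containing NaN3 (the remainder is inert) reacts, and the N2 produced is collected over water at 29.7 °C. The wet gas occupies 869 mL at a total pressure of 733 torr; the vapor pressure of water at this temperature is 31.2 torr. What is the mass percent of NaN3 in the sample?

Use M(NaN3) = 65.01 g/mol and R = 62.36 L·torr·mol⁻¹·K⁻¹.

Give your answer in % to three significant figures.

P(N2) = 733 − 31.2 = 701.8 torr
n(N2) = PV/RT = (701.8 × 0.8690) / (62.36 × 302.85) = 0.03229 mol
n(NaN3) = (2/3) × 0.03229 = 0.02153 mol
m(NaN3) = 0.02153 × 65.01 = 1.400 g
%NaN3 = 1.400 / 2.44 × 100 = 57.38%

57.4 %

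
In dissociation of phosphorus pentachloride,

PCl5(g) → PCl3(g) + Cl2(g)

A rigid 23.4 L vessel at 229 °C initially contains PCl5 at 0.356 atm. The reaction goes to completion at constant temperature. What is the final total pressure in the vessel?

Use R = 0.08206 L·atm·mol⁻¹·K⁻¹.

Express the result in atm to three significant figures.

Rigid vessel, constant T ⇒ P scales with total gas moles (1 → 2).
P_final = (2/1) × 0.356 = 0.7120 atm

0.712 atm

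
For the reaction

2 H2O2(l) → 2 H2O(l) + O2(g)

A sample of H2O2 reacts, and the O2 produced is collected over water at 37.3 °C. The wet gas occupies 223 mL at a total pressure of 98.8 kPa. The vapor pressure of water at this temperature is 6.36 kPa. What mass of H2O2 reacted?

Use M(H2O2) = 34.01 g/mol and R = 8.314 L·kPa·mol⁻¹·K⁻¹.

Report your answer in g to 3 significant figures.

0.543 g

P(O2) = 98.8 − 6.36 = 92.44 kPa
n(O2) = PV/RT = (92.44 × 0.2230) / (8.314 × 310.45) = 0.007987 mol
n(H2O2) = (2/1) × 0.007987 = 0.01597 mol
m(H2O2) = 0.01597 × 34.01 = 0.5431 g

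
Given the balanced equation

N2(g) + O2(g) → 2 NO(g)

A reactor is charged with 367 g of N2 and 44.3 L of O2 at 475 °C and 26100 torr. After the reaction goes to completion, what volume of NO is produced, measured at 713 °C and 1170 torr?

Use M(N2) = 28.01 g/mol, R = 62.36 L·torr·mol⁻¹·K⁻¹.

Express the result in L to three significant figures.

1380 L

n(N2) = 367 / 28.01 = 13.10 mol
n(O2) = PV/RT = (26100 × 44.3) / (62.36 × 748.15) = 24.78 mol
For 13.10 mol N2, stoichiometry requires (1/1) × 13.10 = 13.10 mol O2; 24.78 mol is available, so N2 is limiting.
n(NO) = (2/1) × 13.10 = 26.20 mol
V(NO) = nRT/P = 26.20 × 62.36 × 986.15 / 1170 = 1377 L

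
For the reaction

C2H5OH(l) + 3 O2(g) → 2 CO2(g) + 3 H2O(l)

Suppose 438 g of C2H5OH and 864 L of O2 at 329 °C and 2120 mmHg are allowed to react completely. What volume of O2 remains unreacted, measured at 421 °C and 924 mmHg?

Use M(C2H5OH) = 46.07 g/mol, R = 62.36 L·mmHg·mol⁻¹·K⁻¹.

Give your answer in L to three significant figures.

949 L

n(C2H5OH) = 438 / 46.07 = 9.507 mol
n(O2) = PV/RT = (2120 × 864) / (62.36 × 602.15) = 48.78 mol
For 9.507 mol C2H5OH, stoichiometry requires (3/1) × 9.507 = 28.52 mol O2; 48.78 mol is available, so C2H5OH is limiting.
n(O2) consumed = (3/1) × 9.507 = 28.52 mol; remaining = 48.78 − 28.52 = 20.26 mol
V(O2) = nRT/P = 20.26 × 62.36 × 694.15 / 924 = 949.1 L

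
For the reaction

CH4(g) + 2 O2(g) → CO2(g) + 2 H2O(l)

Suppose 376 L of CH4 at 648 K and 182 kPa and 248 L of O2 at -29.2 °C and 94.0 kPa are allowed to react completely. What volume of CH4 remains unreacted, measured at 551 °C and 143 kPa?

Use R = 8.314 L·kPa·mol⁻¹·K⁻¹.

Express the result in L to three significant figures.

333 L

n(CH4) = PV/RT = (182 × 376) / (8.314 × 648) = 12.70 mol
n(O2) = PV/RT = (94.0 × 248) / (8.314 × 243.95) = 11.49 mol
For 12.70 mol CH4, stoichiometry requires (2/1) × 12.70 = 25.40 mol O2; 11.49 mol is available, so O2 is limiting.
n(CH4) consumed = (1/2) × 11.49 = 5.745 mol; remaining = 12.70 − 5.745 = 6.955 mol
V(CH4) = nRT/P = 6.955 × 8.314 × 824.15 / 143 = 333.3 L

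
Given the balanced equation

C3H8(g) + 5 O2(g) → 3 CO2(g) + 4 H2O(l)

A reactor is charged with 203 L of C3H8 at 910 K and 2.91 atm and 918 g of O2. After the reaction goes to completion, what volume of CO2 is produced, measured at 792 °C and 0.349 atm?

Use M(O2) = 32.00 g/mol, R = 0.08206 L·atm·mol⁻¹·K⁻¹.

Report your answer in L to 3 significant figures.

n(C3H8) = PV/RT = (2.91 × 203) / (0.08206 × 910) = 7.911 mol
n(O2) = 918 / 32.00 = 28.69 mol
For 7.911 mol C3H8, stoichiometry requires (5/1) × 7.911 = 39.55 mol O2; 28.69 mol is available, so O2 is limiting.
n(CO2) = (3/5) × 28.69 = 17.21 mol
V(CO2) = nRT/P = 17.21 × 0.08206 × 1065.15 / 0.349 = 4310 L

4310 L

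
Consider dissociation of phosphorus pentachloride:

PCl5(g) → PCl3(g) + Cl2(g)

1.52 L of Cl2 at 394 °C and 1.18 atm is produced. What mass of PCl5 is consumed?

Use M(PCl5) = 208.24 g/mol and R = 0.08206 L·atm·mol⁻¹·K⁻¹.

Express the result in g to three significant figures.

6.82 g

n(Cl2) = PV/RT = (1.18 × 1.52) / (0.08206 × 667.15) = 0.03276 mol
n(PCl5) = (1/1) × 0.03276 = 0.03276 mol
m(PCl5) = 0.03276 × 208.24 = 6.822 g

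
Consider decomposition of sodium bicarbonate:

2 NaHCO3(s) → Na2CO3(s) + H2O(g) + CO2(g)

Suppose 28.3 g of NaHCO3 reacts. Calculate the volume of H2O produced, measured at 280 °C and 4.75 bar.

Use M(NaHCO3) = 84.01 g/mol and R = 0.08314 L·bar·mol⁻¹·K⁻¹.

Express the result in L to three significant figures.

n(NaHCO3) = 28.30 / 84.01 = 0.3369 mol
n(H2O) = (1/2) × 0.3369 = 0.1684 mol
V = nRT/P = 0.1684 × 0.08314 × 553.15 / 4.75 = 1.630 L

1.63 L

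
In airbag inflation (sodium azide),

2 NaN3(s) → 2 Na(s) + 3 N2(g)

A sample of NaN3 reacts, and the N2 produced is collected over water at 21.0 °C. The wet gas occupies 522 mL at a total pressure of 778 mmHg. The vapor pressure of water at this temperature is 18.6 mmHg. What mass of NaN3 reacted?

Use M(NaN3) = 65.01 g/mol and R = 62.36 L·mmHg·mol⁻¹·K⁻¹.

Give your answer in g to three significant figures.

P(N2) = 778 − 18.6 = 759.4 mmHg
n(N2) = PV/RT = (759.4 × 0.5220) / (62.36 × 294.15) = 0.02161 mol
n(NaN3) = (2/3) × 0.02161 = 0.01441 mol
m(NaN3) = 0.01441 × 65.01 = 0.9368 g

0.937 g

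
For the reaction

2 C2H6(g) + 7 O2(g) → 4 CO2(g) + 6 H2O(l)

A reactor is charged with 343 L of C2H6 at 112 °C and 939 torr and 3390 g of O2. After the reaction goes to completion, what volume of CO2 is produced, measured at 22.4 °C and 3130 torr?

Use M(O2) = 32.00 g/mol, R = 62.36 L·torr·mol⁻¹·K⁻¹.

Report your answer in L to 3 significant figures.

158 L

n(C2H6) = PV/RT = (939 × 343) / (62.36 × 385.15) = 13.41 mol
n(O2) = 3390 / 32.00 = 105.9 mol
For 13.41 mol C2H6, stoichiometry requires (7/2) × 13.41 = 46.94 mol O2; 105.9 mol is available, so C2H6 is limiting.
n(CO2) = (4/2) × 13.41 = 26.82 mol
V(CO2) = nRT/P = 26.82 × 62.36 × 295.55 / 3130 = 157.9 L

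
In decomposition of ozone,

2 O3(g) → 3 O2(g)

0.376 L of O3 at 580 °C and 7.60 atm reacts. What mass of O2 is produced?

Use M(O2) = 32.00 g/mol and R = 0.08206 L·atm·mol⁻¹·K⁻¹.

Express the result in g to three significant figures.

n(O3) = PV/RT = (7.60 × 0.376) / (0.08206 × 853.15) = 0.04082 mol
n(O2) = (3/2) × 0.04082 = 0.06123 mol
m(O2) = 0.06123 × 32.00 = 1.959 g

1.96 g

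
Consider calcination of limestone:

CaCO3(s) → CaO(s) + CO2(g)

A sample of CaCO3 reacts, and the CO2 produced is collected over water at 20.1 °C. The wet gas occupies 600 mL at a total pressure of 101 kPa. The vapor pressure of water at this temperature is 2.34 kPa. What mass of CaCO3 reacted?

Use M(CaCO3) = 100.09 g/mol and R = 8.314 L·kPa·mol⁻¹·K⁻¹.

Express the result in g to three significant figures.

P(CO2) = 101 − 2.34 = 98.66 kPa
n(CO2) = PV/RT = (98.66 × 0.6000) / (8.314 × 293.25) = 0.02428 mol
n(CaCO3) = (1/1) × 0.02428 = 0.02428 mol
m(CaCO3) = 0.02428 × 100.09 = 2.430 g

2.43 g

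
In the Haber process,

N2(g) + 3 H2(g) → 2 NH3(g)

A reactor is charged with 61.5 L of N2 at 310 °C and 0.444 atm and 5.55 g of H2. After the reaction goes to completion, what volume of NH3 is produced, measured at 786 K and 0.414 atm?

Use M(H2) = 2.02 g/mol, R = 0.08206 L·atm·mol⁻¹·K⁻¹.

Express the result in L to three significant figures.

n(N2) = PV/RT = (0.444 × 61.5) / (0.08206 × 583.15) = 0.5706 mol
n(H2) = 5.55 / 2.02 = 2.748 mol
For 0.5706 mol N2, stoichiometry requires (3/1) × 0.5706 = 1.712 mol H2; 2.748 mol is available, so N2 is limiting.
n(NH3) = (2/1) × 0.5706 = 1.141 mol
V(NH3) = nRT/P = 1.141 × 0.08206 × 786 / 0.414 = 177.8 L

178 L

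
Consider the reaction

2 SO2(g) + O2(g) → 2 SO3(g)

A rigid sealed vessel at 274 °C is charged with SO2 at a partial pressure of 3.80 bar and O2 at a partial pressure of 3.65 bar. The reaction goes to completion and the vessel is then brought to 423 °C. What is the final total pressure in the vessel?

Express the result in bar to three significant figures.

Because the vessel is rigid and T is held at 274 °C, work the stoichiometry in partial pressures (P_i = n_iRT/V).
P(O2) required for 3.80 bar of SO2 = (1/2) × 3.80 = 1.900 bar; available 3.65 bar, so SO2 is limiting.
P(O2) remaining = 3.65 − (1/2) × 3.80 = 1.750 bar
P(gaseous products) = (2)/2 × 3.80 = 3.800 bar
P_total at 274 °C = 1.750 + 3.800 = 5.550 bar
Scaling to 423 °C: P = 5.550 × 696.15/547.15 = 7.061 bar

7.06 bar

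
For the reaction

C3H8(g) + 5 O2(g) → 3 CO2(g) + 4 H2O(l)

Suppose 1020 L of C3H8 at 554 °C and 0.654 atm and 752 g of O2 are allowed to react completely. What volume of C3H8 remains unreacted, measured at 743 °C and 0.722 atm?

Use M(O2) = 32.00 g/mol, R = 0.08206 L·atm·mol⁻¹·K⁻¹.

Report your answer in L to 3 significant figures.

n(C3H8) = PV/RT = (0.654 × 1020) / (0.08206 × 827.15) = 9.828 mol
n(O2) = 752 / 32.00 = 23.50 mol
For 9.828 mol C3H8, stoichiometry requires (5/1) × 9.828 = 49.14 mol O2; 23.50 mol is available, so O2 is limiting.
n(C3H8) consumed = (1/5) × 23.50 = 4.700 mol; remaining = 9.828 − 4.700 = 5.128 mol
V(C3H8) = nRT/P = 5.128 × 0.08206 × 1016.15 / 0.722 = 592.2 L

592 L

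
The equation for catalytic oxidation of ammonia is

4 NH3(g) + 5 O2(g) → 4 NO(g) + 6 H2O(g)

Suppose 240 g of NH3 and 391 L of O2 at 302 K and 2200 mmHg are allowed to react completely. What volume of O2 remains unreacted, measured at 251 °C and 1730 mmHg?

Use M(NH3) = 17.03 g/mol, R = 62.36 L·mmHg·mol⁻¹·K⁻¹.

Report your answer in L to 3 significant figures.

n(NH3) = 240 / 17.03 = 14.09 mol
n(O2) = PV/RT = (2200 × 391) / (62.36 × 302) = 45.68 mol
For 14.09 mol NH3, stoichiometry requires (5/4) × 14.09 = 17.61 mol O2; 45.68 mol is available, so NH3 is limiting.
n(O2) consumed = (5/4) × 14.09 = 17.61 mol; remaining = 45.68 − 17.61 = 28.07 mol
V(O2) = nRT/P = 28.07 × 62.36 × 524.15 / 1730 = 530.3 L

530 L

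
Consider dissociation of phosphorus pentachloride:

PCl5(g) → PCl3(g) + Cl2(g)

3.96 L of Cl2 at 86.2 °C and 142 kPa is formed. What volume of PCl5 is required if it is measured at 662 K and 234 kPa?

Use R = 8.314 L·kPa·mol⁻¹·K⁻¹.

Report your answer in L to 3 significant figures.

n(Cl2) = PV/RT = (142 × 3.96) / (8.314 × 359.35) = 0.1882 mol
n(PCl5) = (1/1) × 0.1882 = 0.1882 mol
V = nRT/P = 0.1882 × 8.314 × 662 / 234 = 4.427 L

4.43 L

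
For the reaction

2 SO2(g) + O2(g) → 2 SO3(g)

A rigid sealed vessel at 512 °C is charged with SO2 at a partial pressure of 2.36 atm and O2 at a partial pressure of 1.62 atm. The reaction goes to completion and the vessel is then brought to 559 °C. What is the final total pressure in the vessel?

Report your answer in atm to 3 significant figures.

2.97 atm

Because the vessel is rigid and T is held at 512 °C, work the stoichiometry in partial pressures (P_i = n_iRT/V).
P(O2) required for 2.36 atm of SO2 = (1/2) × 2.36 = 1.180 atm; available 1.62 atm, so SO2 is limiting.
P(O2) remaining = 1.62 − (1/2) × 2.36 = 0.4400 atm
P(gaseous products) = (2)/2 × 2.36 = 2.360 atm
P_total at 512 °C = 0.4400 + 2.360 = 2.800 atm
Scaling to 559 °C: P = 2.800 × 832.15/785.15 = 2.968 atm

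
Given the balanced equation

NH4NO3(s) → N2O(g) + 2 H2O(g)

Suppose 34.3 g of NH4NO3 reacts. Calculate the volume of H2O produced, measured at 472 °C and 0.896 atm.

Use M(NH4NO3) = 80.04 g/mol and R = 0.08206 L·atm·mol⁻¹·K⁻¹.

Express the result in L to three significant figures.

58.5 L

n(NH4NO3) = 34.30 / 80.04 = 0.4285 mol
n(H2O) = (2/1) × 0.4285 = 0.8570 mol
V = nRT/P = 0.8570 × 0.08206 × 745.15 / 0.896 = 58.49 L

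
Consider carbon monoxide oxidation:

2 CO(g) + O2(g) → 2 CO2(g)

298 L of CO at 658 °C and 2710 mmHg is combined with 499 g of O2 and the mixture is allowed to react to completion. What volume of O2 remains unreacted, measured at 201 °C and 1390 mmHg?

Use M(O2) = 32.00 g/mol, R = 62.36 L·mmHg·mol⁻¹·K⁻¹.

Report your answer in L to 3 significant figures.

184 L

n(CO) = PV/RT = (2710 × 298) / (62.36 × 931.15) = 13.91 mol
n(O2) = 499 / 32.00 = 15.59 mol
For 13.91 mol CO, stoichiometry requires (1/2) × 13.91 = 6.955 mol O2; 15.59 mol is available, so CO is limiting.
n(O2) consumed = (1/2) × 13.91 = 6.955 mol; remaining = 15.59 − 6.955 = 8.635 mol
V(O2) = nRT/P = 8.635 × 62.36 × 474.15 / 1390 = 183.7 L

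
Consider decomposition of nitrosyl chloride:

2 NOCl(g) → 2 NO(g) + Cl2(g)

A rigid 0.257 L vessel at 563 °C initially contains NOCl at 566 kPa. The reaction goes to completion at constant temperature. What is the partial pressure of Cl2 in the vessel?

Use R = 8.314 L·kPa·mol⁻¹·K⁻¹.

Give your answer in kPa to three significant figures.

n(NOCl)₀ = PV/RT = (566 × 0.257) / (8.314 × 836.15) = 0.02092 mol
n(Cl2) = (1/2) × 0.02092 = 0.01046 mol
P(Cl2) = nRT/V = 0.01046 × 8.314 × 836.15 / 0.257 = 282.9 kPa

283 kPa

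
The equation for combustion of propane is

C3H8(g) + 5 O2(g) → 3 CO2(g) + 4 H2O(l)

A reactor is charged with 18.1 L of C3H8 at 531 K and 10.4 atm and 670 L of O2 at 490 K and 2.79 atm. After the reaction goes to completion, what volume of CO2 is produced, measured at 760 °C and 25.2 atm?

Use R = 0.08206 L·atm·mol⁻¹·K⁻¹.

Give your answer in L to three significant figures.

43.6 L

n(C3H8) = PV/RT = (10.4 × 18.1) / (0.08206 × 531) = 4.320 mol
n(O2) = PV/RT = (2.79 × 670) / (0.08206 × 490) = 46.49 mol
For 4.320 mol C3H8, stoichiometry requires (5/1) × 4.320 = 21.60 mol O2; 46.49 mol is available, so C3H8 is limiting.
n(CO2) = (3/1) × 4.320 = 12.96 mol
V(CO2) = nRT/P = 12.96 × 0.08206 × 1033.15 / 25.2 = 43.60 L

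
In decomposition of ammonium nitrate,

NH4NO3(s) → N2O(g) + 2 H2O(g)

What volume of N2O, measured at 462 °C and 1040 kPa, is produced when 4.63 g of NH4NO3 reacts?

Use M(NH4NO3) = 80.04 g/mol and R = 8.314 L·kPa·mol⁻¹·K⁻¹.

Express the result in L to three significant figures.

n(NH4NO3) = 4.630 / 80.04 = 0.05785 mol
n(N2O) = (1/1) × 0.05785 = 0.05785 mol
V = nRT/P = 0.05785 × 8.314 × 735.15 / 1040 = 0.3400 L

0.340 L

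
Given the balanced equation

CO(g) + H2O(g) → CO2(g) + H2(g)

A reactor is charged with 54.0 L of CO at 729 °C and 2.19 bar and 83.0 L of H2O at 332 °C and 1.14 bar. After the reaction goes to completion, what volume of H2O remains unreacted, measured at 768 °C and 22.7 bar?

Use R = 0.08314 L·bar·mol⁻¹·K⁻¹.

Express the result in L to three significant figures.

1.76 L

n(CO) = PV/RT = (2.19 × 54.0) / (0.08314 × 1002.15) = 1.419 mol
n(H2O) = PV/RT = (1.14 × 83.0) / (0.08314 × 605.15) = 1.881 mol
For 1.419 mol CO, stoichiometry requires (1/1) × 1.419 = 1.419 mol H2O; 1.881 mol is available, so CO is limiting.
n(H2O) consumed = (1/1) × 1.419 = 1.419 mol; remaining = 1.881 − 1.419 = 0.4620 mol
V(H2O) = nRT/P = 0.4620 × 0.08314 × 1041.15 / 22.7 = 1.762 L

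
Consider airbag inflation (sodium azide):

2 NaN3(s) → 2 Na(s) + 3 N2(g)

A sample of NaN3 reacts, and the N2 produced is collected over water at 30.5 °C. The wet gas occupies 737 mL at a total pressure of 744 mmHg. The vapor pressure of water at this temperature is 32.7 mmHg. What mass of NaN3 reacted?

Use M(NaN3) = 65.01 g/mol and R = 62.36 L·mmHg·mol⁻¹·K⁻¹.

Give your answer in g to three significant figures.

P(N2) = 744 − 32.7 = 711.3 mmHg
n(N2) = PV/RT = (711.3 × 0.7370) / (62.36 × 303.65) = 0.02768 mol
n(NaN3) = (2/3) × 0.02768 = 0.01845 mol
m(NaN3) = 0.01845 × 65.01 = 1.199 g

1.20 g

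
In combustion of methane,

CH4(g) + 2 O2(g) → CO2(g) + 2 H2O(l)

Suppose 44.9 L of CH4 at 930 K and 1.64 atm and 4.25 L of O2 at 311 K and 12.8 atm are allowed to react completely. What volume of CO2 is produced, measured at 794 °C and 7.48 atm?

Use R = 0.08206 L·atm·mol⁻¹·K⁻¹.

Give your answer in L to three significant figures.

11.3 L

n(CH4) = PV/RT = (1.64 × 44.9) / (0.08206 × 930) = 0.9649 mol
n(O2) = PV/RT = (12.8 × 4.25) / (0.08206 × 311) = 2.132 mol
For 0.9649 mol CH4, stoichiometry requires (2/1) × 0.9649 = 1.930 mol O2; 2.132 mol is available, so CH4 is limiting.
n(CO2) = (1/1) × 0.9649 = 0.9649 mol
V(CO2) = nRT/P = 0.9649 × 0.08206 × 1067.15 / 7.48 = 11.30 L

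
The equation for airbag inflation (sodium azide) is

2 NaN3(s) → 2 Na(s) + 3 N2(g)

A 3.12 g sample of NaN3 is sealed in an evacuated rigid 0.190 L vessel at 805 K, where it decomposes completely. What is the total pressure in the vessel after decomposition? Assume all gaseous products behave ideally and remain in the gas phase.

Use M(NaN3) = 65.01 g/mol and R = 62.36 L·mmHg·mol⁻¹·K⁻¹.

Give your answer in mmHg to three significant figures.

19000 mmHg

n(NaN3) = 3.12 / 65.01 = 0.04799 mol
n(gas produced) = (3/2) × 0.04799 = 0.07198 mol
P = nRT/V = 0.07198 × 62.36 × 805 / 0.190 = 19020 mmHg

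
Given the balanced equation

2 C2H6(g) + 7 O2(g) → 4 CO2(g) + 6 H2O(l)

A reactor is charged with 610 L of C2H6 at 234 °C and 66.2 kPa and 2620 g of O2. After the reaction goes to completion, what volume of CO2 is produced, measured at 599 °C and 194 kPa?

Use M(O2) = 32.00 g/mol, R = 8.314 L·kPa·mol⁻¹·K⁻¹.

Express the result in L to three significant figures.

716 L

n(C2H6) = PV/RT = (66.2 × 610) / (8.314 × 507.15) = 9.577 mol
n(O2) = 2620 / 32.00 = 81.88 mol
For 9.577 mol C2H6, stoichiometry requires (7/2) × 9.577 = 33.52 mol O2; 81.88 mol is available, so C2H6 is limiting.
n(CO2) = (4/2) × 9.577 = 19.15 mol
V(CO2) = nRT/P = 19.15 × 8.314 × 872.15 / 194 = 715.8 L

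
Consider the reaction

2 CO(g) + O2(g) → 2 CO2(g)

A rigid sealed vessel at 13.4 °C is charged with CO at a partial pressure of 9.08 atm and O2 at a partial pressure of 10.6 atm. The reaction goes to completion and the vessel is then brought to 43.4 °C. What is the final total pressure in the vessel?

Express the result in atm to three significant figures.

With V and T fixed, P_i ∝ n_i, so the mole ratios apply directly to partial pressures at 13.4 °C.
P(O2) required for 9.08 atm of CO = (1/2) × 9.08 = 4.540 atm; available 10.6 atm, so CO is limiting.
P(O2) remaining = 10.6 − (1/2) × 9.08 = 6.060 atm
P(gaseous products) = (2)/2 × 9.08 = 9.080 atm
P_total at 13.4 °C = 6.060 + 9.080 = 15.14 atm
Scaling to 43.4 °C: P = 15.14 × 316.55/286.55 = 16.73 atm

16.7 atm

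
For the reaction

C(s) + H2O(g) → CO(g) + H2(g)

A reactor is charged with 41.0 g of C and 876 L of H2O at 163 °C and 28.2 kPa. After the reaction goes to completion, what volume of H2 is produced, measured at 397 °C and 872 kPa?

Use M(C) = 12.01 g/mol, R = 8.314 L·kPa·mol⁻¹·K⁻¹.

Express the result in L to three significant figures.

n(C) = 41.0 / 12.01 = 3.414 mol
n(H2O) = PV/RT = (28.2 × 876) / (8.314 × 436.15) = 6.813 mol
For 3.414 mol C, stoichiometry requires (1/1) × 3.414 = 3.414 mol H2O; 6.813 mol is available, so C is limiting.
n(H2) = (1/1) × 3.414 = 3.414 mol
V(H2) = nRT/P = 3.414 × 8.314 × 670.15 / 872 = 21.81 L

21.8 L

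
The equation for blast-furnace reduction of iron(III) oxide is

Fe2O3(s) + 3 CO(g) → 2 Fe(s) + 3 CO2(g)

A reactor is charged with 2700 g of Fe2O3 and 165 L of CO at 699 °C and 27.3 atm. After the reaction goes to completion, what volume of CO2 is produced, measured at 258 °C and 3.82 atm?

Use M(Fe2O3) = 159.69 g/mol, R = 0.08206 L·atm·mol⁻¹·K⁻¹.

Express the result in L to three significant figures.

579 L

n(Fe2O3) = 2700 / 159.69 = 16.91 mol
n(CO) = PV/RT = (27.3 × 165) / (0.08206 × 972.15) = 56.47 mol
For 16.91 mol Fe2O3, stoichiometry requires (3/1) × 16.91 = 50.73 mol CO; 56.47 mol is available, so Fe2O3 is limiting.
n(CO2) = (3/1) × 16.91 = 50.73 mol
V(CO2) = nRT/P = 50.73 × 0.08206 × 531.15 / 3.82 = 578.8 L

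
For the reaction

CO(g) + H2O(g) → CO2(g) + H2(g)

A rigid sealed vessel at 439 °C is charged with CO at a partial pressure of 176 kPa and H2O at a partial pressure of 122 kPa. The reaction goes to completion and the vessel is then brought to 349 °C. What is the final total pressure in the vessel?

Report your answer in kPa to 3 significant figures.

260 kPa

At constant V, partial pressures at 439 °C are proportional to moles, so apply stoichiometry directly to pressures.
P(H2O) required for 176 kPa of CO = (1/1) × 176 = 176.0 kPa; available 122 kPa, so H2O is limiting.
P(CO) remaining = 176 − (1/1) × 122 = 54.00 kPa
P(gaseous products) = (1+1)/1 × 122 = 244.0 kPa
P_total at 439 °C = 54.00 + 244.0 = 298.0 kPa
Scaling to 349 °C: P = 298.0 × 622.15/712.15 = 260.3 kPa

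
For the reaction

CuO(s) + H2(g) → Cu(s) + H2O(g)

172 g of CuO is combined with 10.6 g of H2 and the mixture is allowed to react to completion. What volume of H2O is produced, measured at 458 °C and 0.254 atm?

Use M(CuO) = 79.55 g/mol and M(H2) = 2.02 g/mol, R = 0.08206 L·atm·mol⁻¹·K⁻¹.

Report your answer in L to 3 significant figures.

511 L

n(CuO) = 172 / 79.55 = 2.162 mol
n(H2) = 10.6 / 2.02 = 5.248 mol
For 2.162 mol CuO, stoichiometry requires (1/1) × 2.162 = 2.162 mol H2; 5.248 mol is available, so CuO is limiting.
n(H2O) = (1/1) × 2.162 = 2.162 mol
V(H2O) = nRT/P = 2.162 × 0.08206 × 731.15 / 0.254 = 510.7 L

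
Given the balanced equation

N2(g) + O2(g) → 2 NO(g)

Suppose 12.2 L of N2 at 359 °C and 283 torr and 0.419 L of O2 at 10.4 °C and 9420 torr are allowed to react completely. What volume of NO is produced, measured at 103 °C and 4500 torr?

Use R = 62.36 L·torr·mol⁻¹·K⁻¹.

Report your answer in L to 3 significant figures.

n(N2) = PV/RT = (283 × 12.2) / (62.36 × 632.15) = 0.08758 mol
n(O2) = PV/RT = (9420 × 0.419) / (62.36 × 283.55) = 0.2232 mol
For 0.08758 mol N2, stoichiometry requires (1/1) × 0.08758 = 0.08758 mol O2; 0.2232 mol is available, so N2 is limiting.
n(NO) = (2/1) × 0.08758 = 0.1752 mol
V(NO) = nRT/P = 0.1752 × 62.36 × 376.15 / 4500 = 0.9132 L

0.913 L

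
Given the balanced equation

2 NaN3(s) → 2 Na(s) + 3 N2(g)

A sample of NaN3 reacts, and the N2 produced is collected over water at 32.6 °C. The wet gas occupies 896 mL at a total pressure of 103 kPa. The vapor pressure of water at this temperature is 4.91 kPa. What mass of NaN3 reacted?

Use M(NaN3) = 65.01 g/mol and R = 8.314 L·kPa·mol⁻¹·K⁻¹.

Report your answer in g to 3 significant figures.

1.50 g

P(N2) = 103 − 4.91 = 98.09 kPa
n(N2) = PV/RT = (98.09 × 0.8960) / (8.314 × 305.75) = 0.03457 mol
n(NaN3) = (2/3) × 0.03457 = 0.02305 mol
m(NaN3) = 0.02305 × 65.01 = 1.498 g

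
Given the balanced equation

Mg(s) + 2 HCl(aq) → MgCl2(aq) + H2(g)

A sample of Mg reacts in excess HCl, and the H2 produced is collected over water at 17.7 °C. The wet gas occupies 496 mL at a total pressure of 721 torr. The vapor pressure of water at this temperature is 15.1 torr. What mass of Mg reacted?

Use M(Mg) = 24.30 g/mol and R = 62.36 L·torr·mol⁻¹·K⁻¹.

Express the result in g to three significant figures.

P(H2) = 721 − 15.1 = 705.9 torr
n(H2) = PV/RT = (705.9 × 0.4960) / (62.36 × 290.85) = 0.01930 mol
n(Mg) = (1/1) × 0.01930 = 0.01930 mol
m(Mg) = 0.01930 × 24.30 = 0.4690 g

0.469 g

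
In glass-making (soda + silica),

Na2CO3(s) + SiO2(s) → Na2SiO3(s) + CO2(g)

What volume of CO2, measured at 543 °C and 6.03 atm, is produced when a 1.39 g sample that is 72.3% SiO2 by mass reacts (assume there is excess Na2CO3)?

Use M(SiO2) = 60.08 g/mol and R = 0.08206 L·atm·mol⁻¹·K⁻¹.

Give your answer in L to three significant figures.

0.186 L

mass of SiO2 = 1.39 × 72.3/100 = 1.005 g
n(SiO2) = 1.005 / 60.08 = 0.01673 mol
n(CO2) = (1/1) × 0.01673 = 0.01673 mol
V = nRT/P = 0.01673 × 0.08206 × 816.15 / 6.03 = 0.1858 L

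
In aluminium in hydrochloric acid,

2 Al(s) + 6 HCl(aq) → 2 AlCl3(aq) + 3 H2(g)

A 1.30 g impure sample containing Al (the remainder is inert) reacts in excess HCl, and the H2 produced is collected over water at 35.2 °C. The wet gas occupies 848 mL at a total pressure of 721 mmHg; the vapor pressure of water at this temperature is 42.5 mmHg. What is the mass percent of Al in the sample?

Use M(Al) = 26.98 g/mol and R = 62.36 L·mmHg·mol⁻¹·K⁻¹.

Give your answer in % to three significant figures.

P(H2) = 721 − 42.5 = 678.5 mmHg
n(H2) = PV/RT = (678.5 × 0.8480) / (62.36 × 308.35) = 0.02992 mol
n(Al) = (2/3) × 0.02992 = 0.01995 mol
m(Al) = 0.01995 × 26.98 = 0.5383 g
%Al = 0.5383 / 1.30 × 100 = 41.41%

41.4 %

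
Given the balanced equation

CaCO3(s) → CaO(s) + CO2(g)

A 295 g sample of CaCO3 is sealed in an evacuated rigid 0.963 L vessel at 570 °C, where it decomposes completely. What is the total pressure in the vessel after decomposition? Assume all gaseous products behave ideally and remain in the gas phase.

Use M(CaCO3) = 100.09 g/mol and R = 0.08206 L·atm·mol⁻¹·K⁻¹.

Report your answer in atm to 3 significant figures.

n(CaCO3) = 295 / 100.09 = 2.947 mol
n(gas produced) = (1/1) × 2.947 = 2.947 mol
P = nRT/V = 2.947 × 0.08206 × 843.15 / 0.963 = 211.7 atm

212 atm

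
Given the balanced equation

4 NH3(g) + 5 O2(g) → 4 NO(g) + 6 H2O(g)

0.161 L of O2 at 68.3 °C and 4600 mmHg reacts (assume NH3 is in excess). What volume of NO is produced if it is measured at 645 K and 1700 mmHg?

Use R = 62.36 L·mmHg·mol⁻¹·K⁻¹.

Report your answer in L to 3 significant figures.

n(O2) = PV/RT = (4600 × 0.161) / (62.36 × 341.45) = 0.03478 mol
n(NO) = (4/5) × 0.03478 = 0.02782 mol
V = nRT/P = 0.02782 × 62.36 × 645 / 1700 = 0.6582 L

0.658 L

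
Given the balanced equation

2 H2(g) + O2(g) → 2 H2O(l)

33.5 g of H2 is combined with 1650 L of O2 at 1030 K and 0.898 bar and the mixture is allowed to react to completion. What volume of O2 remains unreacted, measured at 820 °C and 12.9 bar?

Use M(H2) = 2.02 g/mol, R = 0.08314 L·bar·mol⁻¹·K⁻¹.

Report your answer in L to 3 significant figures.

n(H2) = 33.5 / 2.02 = 16.58 mol
n(O2) = PV/RT = (0.898 × 1650) / (0.08314 × 1030) = 17.30 mol
For 16.58 mol H2, stoichiometry requires (1/2) × 16.58 = 8.290 mol O2; 17.30 mol is available, so H2 is limiting.
n(O2) consumed = (1/2) × 16.58 = 8.290 mol; remaining = 17.30 − 8.290 = 9.010 mol
V(O2) = nRT/P = 9.010 × 0.08314 × 1093.15 / 12.9 = 63.48 L

63.5 L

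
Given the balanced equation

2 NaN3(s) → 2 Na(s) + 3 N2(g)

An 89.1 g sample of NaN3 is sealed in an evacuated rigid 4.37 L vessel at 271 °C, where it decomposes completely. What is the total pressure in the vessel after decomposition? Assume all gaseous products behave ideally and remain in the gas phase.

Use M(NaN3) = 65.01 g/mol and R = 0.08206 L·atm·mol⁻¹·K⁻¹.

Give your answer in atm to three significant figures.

21.0 atm

n(NaN3) = 89.1 / 65.01 = 1.371 mol
n(gas produced) = (3/2) × 1.371 = 2.056 mol
P = nRT/V = 2.056 × 0.08206 × 544.15 / 4.37 = 21.01 atm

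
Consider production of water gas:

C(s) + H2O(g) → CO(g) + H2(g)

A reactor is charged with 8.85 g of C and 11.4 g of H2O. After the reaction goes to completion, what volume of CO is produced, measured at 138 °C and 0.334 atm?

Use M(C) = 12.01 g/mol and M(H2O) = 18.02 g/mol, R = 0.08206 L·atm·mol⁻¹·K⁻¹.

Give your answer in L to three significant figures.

n(C) = 8.85 / 12.01 = 0.7369 mol
n(H2O) = 11.4 / 18.02 = 0.6326 mol
For 0.7369 mol C, stoichiometry requires (1/1) × 0.7369 = 0.7369 mol H2O; 0.6326 mol is available, so H2O is limiting.
n(CO) = (1/1) × 0.6326 = 0.6326 mol
V(CO) = nRT/P = 0.6326 × 0.08206 × 411.15 / 0.334 = 63.90 L

63.9 L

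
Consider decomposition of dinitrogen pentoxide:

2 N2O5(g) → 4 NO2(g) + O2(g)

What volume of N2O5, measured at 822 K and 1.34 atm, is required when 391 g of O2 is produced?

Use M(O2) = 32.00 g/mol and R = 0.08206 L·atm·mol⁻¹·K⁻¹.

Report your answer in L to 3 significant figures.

n(O2) = 391.0 / 32.00 = 12.22 mol
n(N2O5) = (2/1) × 12.22 = 24.44 mol
V = nRT/P = 24.44 × 0.08206 × 822 / 1.34 = 1230 L

1230 L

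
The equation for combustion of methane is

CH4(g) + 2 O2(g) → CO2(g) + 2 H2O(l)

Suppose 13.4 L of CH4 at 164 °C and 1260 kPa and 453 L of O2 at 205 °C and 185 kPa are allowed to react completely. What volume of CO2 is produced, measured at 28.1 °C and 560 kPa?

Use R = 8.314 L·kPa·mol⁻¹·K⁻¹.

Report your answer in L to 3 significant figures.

n(CH4) = PV/RT = (1260 × 13.4) / (8.314 × 437.15) = 4.646 mol
n(O2) = PV/RT = (185 × 453) / (8.314 × 478.15) = 21.08 mol
For 4.646 mol CH4, stoichiometry requires (2/1) × 4.646 = 9.292 mol O2; 21.08 mol is available, so CH4 is limiting.
n(CO2) = (1/1) × 4.646 = 4.646 mol
V(CO2) = nRT/P = 4.646 × 8.314 × 301.25 / 560 = 20.78 L

20.8 L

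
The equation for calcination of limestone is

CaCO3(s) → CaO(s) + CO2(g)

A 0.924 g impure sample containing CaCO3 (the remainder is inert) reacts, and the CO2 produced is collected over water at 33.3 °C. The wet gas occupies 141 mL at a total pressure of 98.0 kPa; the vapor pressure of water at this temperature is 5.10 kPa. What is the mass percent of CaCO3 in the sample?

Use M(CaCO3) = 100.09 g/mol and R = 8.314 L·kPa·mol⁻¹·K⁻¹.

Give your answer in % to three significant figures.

55.7 %

P(CO2) = 98.0 − 5.10 = 92.90 kPa
n(CO2) = PV/RT = (92.90 × 0.1410) / (8.314 × 306.45) = 0.005141 mol
n(CaCO3) = (1/1) × 0.005141 = 0.005141 mol
m(CaCO3) = 0.005141 × 100.09 = 0.5146 g
%CaCO3 = 0.5146 / 0.924 × 100 = 55.69%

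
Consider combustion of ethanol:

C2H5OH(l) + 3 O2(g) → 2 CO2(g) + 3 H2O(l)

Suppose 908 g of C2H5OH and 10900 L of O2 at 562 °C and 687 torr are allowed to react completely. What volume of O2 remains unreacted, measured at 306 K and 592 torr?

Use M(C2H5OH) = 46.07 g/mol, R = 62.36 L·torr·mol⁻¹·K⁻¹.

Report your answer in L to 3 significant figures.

n(C2H5OH) = 908 / 46.07 = 19.71 mol
n(O2) = PV/RT = (687 × 10900) / (62.36 × 835.15) = 143.8 mol
For 19.71 mol C2H5OH, stoichiometry requires (3/1) × 19.71 = 59.13 mol O2; 143.8 mol is available, so C2H5OH is limiting.
n(O2) consumed = (3/1) × 19.71 = 59.13 mol; remaining = 143.8 − 59.13 = 84.67 mol
V(O2) = nRT/P = 84.67 × 62.36 × 306 / 592 = 2729 L

2730 L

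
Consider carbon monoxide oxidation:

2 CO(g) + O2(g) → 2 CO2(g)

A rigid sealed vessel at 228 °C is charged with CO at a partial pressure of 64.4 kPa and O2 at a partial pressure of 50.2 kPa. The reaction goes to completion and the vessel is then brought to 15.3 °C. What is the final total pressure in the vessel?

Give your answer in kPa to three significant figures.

47.4 kPa

Because the vessel is rigid and T is held at 228 °C, work the stoichiometry in partial pressures (P_i = n_iRT/V).
P(O2) required for 64.4 kPa of CO = (1/2) × 64.4 = 32.20 kPa; available 50.2 kPa, so CO is limiting.
P(O2) remaining = 50.2 − (1/2) × 64.4 = 18.00 kPa
P(gaseous products) = (2)/2 × 64.4 = 64.40 kPa
P_total at 228 °C = 18.00 + 64.40 = 82.40 kPa
Scaling to 15.3 °C: P = 82.40 × 288.45/501.15 = 47.43 kPa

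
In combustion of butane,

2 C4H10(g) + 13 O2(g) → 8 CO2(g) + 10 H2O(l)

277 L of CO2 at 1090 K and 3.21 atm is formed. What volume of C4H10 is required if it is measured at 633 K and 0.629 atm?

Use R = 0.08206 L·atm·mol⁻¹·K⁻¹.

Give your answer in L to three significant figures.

205 L

n(CO2) = PV/RT = (3.21 × 277) / (0.08206 × 1090) = 9.941 mol
n(C4H10) = (2/8) × 9.941 = 2.485 mol
V = nRT/P = 2.485 × 0.08206 × 633 / 0.629 = 205.2 L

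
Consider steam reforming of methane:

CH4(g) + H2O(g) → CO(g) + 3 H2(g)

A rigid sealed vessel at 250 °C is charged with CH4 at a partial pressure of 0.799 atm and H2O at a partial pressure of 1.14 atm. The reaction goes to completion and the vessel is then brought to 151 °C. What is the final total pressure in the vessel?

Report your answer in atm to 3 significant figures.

2.87 atm

Because the vessel is rigid and T is held at 250 °C, work the stoichiometry in partial pressures (P_i = n_iRT/V).
P(H2O) required for 0.799 atm of CH4 = (1/1) × 0.799 = 0.7990 atm; available 1.14 atm, so CH4 is limiting.
P(H2O) remaining = 1.14 − (1/1) × 0.799 = 0.3410 atm
P(gaseous products) = (1+3)/1 × 0.799 = 3.196 atm
P_total at 250 °C = 0.3410 + 3.196 = 3.537 atm
Scaling to 151 °C: P = 3.537 × 424.15/523.15 = 2.868 atm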